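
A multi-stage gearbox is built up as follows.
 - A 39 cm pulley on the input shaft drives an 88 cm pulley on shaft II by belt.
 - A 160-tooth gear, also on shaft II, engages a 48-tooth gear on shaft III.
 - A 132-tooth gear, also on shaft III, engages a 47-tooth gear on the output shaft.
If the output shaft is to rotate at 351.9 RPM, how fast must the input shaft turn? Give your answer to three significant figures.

84.8 RPM

Overall ratio R = 2.2564 × 0.3 × 0.35606 = 0.24103.
Required input speed = output speed × R = 351.9 × 0.24103 = 84.817 RPM.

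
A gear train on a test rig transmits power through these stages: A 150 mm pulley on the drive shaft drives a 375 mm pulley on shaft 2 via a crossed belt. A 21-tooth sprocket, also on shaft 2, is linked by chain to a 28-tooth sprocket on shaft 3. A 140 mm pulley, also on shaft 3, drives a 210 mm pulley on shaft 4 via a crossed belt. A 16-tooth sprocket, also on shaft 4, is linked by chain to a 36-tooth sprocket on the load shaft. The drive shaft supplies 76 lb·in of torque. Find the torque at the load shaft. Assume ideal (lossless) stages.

After the belt (375/150): 76 × 2.5 = 190 lb·in
After the chain (28/21): 190 × 1.3333 = 253.33 lb·in
After the belt (210/140): 253.33 × 1.5 = 380 lb·in
After the chain (36/16): 380 × 2.25 = 855 lb·in

855 lb·in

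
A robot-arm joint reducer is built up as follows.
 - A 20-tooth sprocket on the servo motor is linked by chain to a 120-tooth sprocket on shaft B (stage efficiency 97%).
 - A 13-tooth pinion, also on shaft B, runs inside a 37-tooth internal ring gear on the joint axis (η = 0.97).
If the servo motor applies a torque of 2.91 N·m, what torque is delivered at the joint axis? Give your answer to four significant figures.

Chain: ratio = 120/20 = 6; torque at shaft B = 2.91 × 6 × 0.97 = 16.936 N·m.
Internal gear: ratio = 37/13 = 2.8462; torque at the joint axis = 16.936 × 2.8462 × 0.97 = 46.757 N·m.

46.76 N·m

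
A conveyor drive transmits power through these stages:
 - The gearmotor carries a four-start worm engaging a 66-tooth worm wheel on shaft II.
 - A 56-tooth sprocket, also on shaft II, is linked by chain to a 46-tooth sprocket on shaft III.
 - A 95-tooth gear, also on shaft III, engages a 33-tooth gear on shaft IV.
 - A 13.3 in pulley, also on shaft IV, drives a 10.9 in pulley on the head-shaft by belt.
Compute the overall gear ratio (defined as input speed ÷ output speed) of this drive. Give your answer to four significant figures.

Each stage contributes driven/driver: worm 66/4 = 16.5, chain 46/56 = 0.82143, gear mesh 33/95 = 0.34737, belt 10.9/13.3 = 0.81955.
Overall: 16.5 × 0.82143 × 0.34737 × 0.81955 = 3.8585.

3.859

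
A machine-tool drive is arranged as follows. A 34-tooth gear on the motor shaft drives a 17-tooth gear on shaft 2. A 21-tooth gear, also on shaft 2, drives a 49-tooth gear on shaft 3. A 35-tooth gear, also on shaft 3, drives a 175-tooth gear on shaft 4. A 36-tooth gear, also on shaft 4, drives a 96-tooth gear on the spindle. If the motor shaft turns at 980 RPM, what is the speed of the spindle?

63 RPM

gear mesh 17/34 = 0.5 → 980/0.5 = 1960 RPM
gear mesh 49/21 = 2.3333 → 1960/2.3333 = 840 RPM
gear mesh 175/35 = 5 → 840/5 = 168 RPM
gear mesh 96/36 = 2.6667 → 168/2.6667 = 63 RPM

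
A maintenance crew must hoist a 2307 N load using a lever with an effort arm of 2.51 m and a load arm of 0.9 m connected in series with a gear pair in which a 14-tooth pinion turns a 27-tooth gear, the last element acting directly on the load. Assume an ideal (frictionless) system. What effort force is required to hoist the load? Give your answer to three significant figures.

429 N

Lever MA = effort arm / load arm = 2.51/0.9 = 2.7889.
Gear pair MA = 27/14 = 1.9286.
Combined ideal MA = 2.7889 × 1.9286 = 5.3786.
Effort = load / MA = 2307 / 5.3786 = 428.92 N.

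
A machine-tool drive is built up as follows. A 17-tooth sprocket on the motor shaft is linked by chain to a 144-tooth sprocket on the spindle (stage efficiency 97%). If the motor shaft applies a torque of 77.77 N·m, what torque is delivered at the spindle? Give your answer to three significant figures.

639 N·m

chain 144/17 = 8.4706 → τ = 77.77·8.4706·0.97 = 638.99 N·m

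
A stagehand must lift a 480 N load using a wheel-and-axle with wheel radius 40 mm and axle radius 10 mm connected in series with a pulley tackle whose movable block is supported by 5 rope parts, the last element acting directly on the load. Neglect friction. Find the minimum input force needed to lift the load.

24 N

Wheel-and-axle MA = R/r = 40/10 = 4.
Block-and-tackle MA = number of supporting rope parts = 5.
Combined ideal MA = 4 × 5 = 20.
Effort = load / MA = 480 / 20 = 24 N.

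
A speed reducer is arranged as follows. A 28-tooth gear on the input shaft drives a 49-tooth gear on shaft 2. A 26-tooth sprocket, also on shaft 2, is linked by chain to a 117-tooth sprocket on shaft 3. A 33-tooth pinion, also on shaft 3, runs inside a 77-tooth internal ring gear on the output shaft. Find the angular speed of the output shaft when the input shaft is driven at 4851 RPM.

gear mesh 49/28 = 1.75 → 4851/1.75 = 2772 RPM
chain 117/26 = 4.5 → 2772/4.5 = 616 RPM
internal gear 77/33 = 2.3333 → 616/2.3333 = 264 RPM

264 RPM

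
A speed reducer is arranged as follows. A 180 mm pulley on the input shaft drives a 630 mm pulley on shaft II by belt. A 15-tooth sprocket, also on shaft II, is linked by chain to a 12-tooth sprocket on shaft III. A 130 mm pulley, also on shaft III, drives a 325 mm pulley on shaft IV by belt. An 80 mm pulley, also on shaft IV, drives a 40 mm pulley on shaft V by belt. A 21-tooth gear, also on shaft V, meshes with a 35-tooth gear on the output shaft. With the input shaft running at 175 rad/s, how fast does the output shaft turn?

belt 630/180 = 3.5 → 175/3.5 = 50 rad/s
chain 12/15 = 0.8 → 50/0.8 = 62.5 rad/s
belt 325/130 = 2.5 → 62.5/2.5 = 25 rad/s
belt 40/80 = 0.5 → 25/0.5 = 50 rad/s
gear mesh 35/21 = 1.6667 → 50/1.6667 = 30 rad/s

30 rad/s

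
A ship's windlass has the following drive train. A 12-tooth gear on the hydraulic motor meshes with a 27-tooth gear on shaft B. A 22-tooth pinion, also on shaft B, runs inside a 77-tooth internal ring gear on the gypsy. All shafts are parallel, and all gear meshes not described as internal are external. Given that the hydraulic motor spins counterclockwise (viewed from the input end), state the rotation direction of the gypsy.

clockwise

the hydraulic motor → shaft B: external mesh, 1 reversal → CW.
shaft B → the gypsy: internal mesh, same direction → CW.
1 reversal in total — an odd number — so the gypsy turns opposite to the hydraulic motor.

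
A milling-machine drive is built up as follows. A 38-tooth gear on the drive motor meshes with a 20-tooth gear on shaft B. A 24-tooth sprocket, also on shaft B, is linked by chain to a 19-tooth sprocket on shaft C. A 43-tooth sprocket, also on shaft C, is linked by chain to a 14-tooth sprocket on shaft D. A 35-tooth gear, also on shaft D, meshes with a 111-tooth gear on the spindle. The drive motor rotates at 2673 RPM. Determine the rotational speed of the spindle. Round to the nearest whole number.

6213 RPM

gear mesh 20/38 = 0.52632 → 2673/0.52632 = 5078.7 RPM
chain 19/24 = 0.79167 → 5078.7/0.79167 = 6415.2 RPM
chain 14/43 = 0.32558 → 6415.2/0.32558 = 19704 RPM
gear mesh 111/35 = 3.1714 → 19704/3.1714 = 6212.9 RPM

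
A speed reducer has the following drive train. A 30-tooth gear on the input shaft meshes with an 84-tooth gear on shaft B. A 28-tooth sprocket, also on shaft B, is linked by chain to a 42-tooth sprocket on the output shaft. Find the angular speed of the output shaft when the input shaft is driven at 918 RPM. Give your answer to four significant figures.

the input shaft → shaft B (gear mesh, 84/30): 918 ÷ 2.8 = 327.86 RPM
shaft B → the output shaft (chain, 42/28): 327.86 ÷ 1.5 = 218.57 RPM

218.6 RPM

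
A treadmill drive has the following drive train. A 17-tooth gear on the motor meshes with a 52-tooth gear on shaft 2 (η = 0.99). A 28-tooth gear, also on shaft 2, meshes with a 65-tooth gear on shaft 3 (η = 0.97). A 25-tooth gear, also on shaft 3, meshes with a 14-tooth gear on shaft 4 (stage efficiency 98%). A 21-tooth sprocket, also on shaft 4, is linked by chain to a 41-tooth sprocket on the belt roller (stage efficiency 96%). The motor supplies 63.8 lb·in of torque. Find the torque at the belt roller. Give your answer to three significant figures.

447 lb·in

gear mesh 52/17 = 3.0588 → τ = 63.8·3.0588·0.99 = 193.2 lb·in
gear mesh 65/28 = 2.3214 → τ = 193.2·2.3214·0.97 = 435.05 lb·in
gear mesh 14/25 = 0.56 → τ = 435.05·0.56·0.98 = 238.75 lb·in
chain 41/21 = 1.9524 → τ = 238.75·1.9524·0.96 = 447.49 lb·in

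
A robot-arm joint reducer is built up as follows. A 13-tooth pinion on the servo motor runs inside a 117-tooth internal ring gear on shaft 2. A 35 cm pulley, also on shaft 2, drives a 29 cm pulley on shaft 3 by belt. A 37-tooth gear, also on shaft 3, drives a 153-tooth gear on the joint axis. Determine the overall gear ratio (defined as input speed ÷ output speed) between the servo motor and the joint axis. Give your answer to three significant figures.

30.8

Each stage contributes driven/driver: internal gear 117/13 = 9, belt 29/35 = 0.82857, gear mesh 153/37 = 4.1351.
Overall: 9 × 0.82857 × 4.1351 = 30.836.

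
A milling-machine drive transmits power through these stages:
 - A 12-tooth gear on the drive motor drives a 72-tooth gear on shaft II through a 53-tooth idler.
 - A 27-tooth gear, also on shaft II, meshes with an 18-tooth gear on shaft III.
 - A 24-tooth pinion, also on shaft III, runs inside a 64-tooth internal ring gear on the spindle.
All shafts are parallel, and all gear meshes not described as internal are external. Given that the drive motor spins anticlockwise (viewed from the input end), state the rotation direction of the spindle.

clockwise

the drive motor → shaft II: driver → idler → driven is 2 external meshes, 2 reversals → CCW.
shaft II → shaft III: external mesh, 1 reversal → CW.
shaft III → the spindle: internal mesh, same direction → CW.
3 reversals in total — an odd number — so the spindle turns opposite to the drive motor.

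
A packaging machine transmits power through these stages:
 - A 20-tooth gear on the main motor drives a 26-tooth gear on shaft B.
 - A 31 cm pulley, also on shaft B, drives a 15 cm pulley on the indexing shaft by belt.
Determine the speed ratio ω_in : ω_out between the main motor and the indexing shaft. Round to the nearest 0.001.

0.629

Each stage contributes driven/driver: gear mesh 26/20 = 1.3, belt 15/31 = 0.48387.
Overall: 1.3 × 0.48387 = 0.62903.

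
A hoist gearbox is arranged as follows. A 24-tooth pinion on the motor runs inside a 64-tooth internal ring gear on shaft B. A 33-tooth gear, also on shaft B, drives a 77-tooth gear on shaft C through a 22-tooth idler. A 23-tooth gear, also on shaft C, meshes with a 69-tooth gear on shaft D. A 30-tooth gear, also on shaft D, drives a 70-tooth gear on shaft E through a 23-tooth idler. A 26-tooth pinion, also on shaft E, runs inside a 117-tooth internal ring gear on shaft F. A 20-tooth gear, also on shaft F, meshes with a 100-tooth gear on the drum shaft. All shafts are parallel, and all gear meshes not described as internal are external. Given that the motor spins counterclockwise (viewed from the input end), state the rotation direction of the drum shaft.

counterclockwise

the motor → shaft B: internal mesh, same direction → CCW.
shaft B → shaft C: driver → idler → driven is 2 external meshes, 2 reversals → CCW.
shaft C → shaft D: external mesh, 1 reversal → CW.
shaft D → shaft E: driver → idler → driven is 2 external meshes, 2 reversals → CW.
shaft E → shaft F: internal mesh, same direction → CW.
shaft F → the drum shaft: external mesh, 1 reversal → CCW.
6 reversals in total — an even number — so the drum shaft turns the same way as the motor.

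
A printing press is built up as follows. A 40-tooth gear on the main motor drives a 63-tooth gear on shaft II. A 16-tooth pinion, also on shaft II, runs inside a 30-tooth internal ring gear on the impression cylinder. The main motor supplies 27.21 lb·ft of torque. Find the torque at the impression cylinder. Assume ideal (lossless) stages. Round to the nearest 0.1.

80.4 lb·ft

gear mesh 63/40 = 1.575 → τ = 27.21·1.575 = 42.856 lb·ft
internal gear 30/16 = 1.875 → τ = 42.856·1.875 = 80.355 lb·ft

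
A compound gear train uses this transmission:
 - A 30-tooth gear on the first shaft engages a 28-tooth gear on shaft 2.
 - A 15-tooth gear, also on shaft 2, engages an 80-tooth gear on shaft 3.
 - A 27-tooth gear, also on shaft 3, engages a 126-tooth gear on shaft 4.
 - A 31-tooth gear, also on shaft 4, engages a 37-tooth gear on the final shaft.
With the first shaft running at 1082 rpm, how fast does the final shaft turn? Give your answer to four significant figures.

Gear mesh: ratio = 28/30 = 0.93333, so shaft 2 turns at 1082 / 0.93333 = 1159.3 rpm.
Gear mesh: ratio = 80/15 = 5.3333, so shaft 3 turns at 1159.3 / 5.3333 = 217.37 rpm.
Gear mesh: ratio = 126/27 = 4.6667, so shaft 4 turns at 217.37 / 4.6667 = 46.578 rpm.
Gear mesh: ratio = 37/31 = 1.1935, so the final shaft turns at 46.578 / 1.1935 = 39.025 rpm.

39.03 rpm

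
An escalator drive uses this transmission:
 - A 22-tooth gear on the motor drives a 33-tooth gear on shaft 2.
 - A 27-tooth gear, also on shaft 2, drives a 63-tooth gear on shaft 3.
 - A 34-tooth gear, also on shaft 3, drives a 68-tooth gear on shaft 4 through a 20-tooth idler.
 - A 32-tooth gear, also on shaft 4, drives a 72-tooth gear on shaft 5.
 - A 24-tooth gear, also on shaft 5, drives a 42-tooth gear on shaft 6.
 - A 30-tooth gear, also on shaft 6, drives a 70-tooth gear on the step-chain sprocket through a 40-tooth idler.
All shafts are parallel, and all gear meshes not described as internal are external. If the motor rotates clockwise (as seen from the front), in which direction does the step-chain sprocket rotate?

the motor → shaft 2: external mesh, 1 reversal → CCW.
shaft 2 → shaft 3: external mesh, 1 reversal → CW.
shaft 3 → shaft 4: driver → idler → driven is 2 external meshes, 2 reversals → CW.
shaft 4 → shaft 5: external mesh, 1 reversal → CCW.
shaft 5 → shaft 6: external mesh, 1 reversal → CW.
shaft 6 → the step-chain sprocket: driver → idler → driven is 2 external meshes, 2 reversals → CW.
8 reversals in total — an even number — so the step-chain sprocket turns the same way as the motor.

clockwise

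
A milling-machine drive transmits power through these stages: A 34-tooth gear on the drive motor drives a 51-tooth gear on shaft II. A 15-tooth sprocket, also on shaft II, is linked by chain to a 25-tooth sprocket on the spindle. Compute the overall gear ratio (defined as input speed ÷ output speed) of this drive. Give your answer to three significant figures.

Each stage contributes driven/driver: gear mesh 51/34 = 1.5, chain 25/15 = 1.6667.
Overall: 1.5 × 1.6667 = 2.5.

2.50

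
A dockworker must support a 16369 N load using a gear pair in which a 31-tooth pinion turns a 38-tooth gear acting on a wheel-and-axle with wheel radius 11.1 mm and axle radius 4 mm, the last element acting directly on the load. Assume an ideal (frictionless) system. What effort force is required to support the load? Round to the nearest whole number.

Gear pair MA = 38/31 = 1.2258.
Wheel-and-axle MA = R/r = 11.1/4 = 2.775.
Combined ideal MA = 1.2258 × 2.775 = 3.4016.
Effort = load / MA = 16369 / 3.4016 = 4812.1 N.

4812 N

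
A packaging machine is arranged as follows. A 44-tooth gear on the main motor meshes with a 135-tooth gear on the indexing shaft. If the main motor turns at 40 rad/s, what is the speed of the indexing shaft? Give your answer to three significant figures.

Gear mesh: ratio = 135/44 = 3.0682, so the indexing shaft turns at 40 / 3.0682 = 13.037 rad/s.

13.0 rad/s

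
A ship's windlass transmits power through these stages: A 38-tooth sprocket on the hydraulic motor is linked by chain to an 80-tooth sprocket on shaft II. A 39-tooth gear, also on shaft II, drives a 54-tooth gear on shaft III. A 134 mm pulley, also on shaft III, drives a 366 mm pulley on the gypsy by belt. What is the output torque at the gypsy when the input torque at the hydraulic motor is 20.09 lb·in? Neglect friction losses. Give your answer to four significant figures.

chain 80/38 = 2.1053 → τ = 20.09·2.1053 = 42.295 lb·in
gear mesh 54/39 = 1.3846 → τ = 42.295·1.3846 = 58.562 lb·in
belt 366/134 = 2.7313 → τ = 58.562·2.7313 = 159.95 lb·in

160.0 lb·in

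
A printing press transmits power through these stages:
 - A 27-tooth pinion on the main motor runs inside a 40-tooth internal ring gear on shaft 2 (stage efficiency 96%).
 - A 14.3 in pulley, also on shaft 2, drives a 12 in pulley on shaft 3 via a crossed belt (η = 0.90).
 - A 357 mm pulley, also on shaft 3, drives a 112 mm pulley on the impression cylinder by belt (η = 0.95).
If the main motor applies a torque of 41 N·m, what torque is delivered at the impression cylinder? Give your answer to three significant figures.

After the internal gear (40/27): 41 × 1.4815 × 0.96 = 58.311 N·m
After the belt (12/14.3): 58.311 × 0.83916 × 0.90 = 44.039 N·m
After the belt (112/357): 44.039 × 0.31373 × 0.95 = 13.125 N·m

13.1 N·m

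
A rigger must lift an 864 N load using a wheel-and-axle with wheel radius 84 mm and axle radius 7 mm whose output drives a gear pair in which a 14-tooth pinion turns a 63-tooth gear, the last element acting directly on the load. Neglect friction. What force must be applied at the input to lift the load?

Wheel-and-axle MA = R/r = 84/7 = 12.
Gear pair MA = 63/14 = 4.5.
Combined ideal MA = 12 × 4.5 = 54.
Effort = load / MA = 864 / 54 = 16 N.

16 N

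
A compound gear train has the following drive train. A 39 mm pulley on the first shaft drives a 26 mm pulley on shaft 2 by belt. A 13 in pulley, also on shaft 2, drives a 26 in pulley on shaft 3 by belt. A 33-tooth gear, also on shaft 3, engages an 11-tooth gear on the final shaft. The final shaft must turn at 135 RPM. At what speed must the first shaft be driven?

60 RPM

Overall ratio R = 0.66667 × 2 × 0.33333 = 0.44444.
Required input speed = output speed × R = 135 × 0.44444 = 60 RPM.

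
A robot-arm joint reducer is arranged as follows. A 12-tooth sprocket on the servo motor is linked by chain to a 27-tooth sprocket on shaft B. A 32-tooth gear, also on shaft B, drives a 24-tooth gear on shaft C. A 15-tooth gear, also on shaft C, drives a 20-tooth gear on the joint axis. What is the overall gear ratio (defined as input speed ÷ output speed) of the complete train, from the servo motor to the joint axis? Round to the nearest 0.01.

2.25

Each stage contributes driven/driver: chain 27/12 = 2.25, gear mesh 24/32 = 0.75, gear mesh 20/15 = 1.3333.
Overall: 2.25 × 0.75 × 1.3333 = 2.25.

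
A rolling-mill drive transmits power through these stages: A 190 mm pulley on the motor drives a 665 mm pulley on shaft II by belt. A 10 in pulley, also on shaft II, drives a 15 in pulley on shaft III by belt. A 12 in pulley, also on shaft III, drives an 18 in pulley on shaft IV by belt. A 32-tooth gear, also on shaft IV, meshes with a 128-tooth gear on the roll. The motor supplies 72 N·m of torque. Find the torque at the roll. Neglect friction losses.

2268 N·m

belt 665/190 = 3.5 → τ = 72·3.5 = 252 N·m
belt 15/10 = 1.5 → τ = 252·1.5 = 378 N·m
belt 18/12 = 1.5 → τ = 378·1.5 = 567 N·m
gear mesh 128/32 = 4 → τ = 567·4 = 2268 N·m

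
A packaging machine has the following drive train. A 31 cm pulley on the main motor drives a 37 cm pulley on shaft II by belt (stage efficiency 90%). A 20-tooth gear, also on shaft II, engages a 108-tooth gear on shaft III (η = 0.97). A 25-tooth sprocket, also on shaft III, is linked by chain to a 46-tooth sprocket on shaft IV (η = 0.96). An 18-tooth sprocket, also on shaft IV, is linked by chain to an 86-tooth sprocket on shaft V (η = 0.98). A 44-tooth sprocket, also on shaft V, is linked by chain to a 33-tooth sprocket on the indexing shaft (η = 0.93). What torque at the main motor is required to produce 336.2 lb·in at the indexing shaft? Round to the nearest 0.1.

Overall ratio R = 1.1935 × 5.4 × 1.84 × 4.7778 × 0.75 = 42.495; overall efficiency η = 0.90 × 0.97 × 0.96 × 0.98 × 0.93 = 0.7638.
Input torque = output torque / (R × η) = 336.2 / (42.495 × 0.7638) = 10.358 lb·in.

10.4 lb·in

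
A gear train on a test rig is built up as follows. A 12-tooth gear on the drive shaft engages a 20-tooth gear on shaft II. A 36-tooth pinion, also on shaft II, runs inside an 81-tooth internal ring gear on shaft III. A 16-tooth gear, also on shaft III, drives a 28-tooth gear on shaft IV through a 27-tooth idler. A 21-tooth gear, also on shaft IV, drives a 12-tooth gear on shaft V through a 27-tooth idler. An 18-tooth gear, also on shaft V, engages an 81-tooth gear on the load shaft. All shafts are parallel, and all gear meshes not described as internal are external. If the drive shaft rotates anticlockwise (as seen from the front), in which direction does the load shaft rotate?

the drive shaft → shaft II: external mesh, 1 reversal → CW.
shaft II → shaft III: internal mesh, same direction → CW.
shaft III → shaft IV: driver → idler → driven is 2 external meshes, 2 reversals → CW.
shaft IV → shaft V: driver → idler → driven is 2 external meshes, 2 reversals → CW.
shaft V → the load shaft: external mesh, 1 reversal → CCW.
6 reversals in total — an even number — so the load shaft turns the same way as the drive shaft.

anticlockwise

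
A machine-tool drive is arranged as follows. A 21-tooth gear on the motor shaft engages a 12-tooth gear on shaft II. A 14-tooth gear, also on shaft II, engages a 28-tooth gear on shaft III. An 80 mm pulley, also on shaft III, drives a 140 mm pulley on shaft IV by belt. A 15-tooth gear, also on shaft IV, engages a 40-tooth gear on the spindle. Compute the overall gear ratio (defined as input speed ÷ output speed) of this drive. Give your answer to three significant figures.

Each stage contributes driven/driver: gear mesh 12/21 = 0.57143, gear mesh 28/14 = 2, belt 140/80 = 1.75, gear mesh 40/15 = 2.6667.
Overall: 0.57143 × 2 × 1.75 × 2.6667 = 5.3333.

5.33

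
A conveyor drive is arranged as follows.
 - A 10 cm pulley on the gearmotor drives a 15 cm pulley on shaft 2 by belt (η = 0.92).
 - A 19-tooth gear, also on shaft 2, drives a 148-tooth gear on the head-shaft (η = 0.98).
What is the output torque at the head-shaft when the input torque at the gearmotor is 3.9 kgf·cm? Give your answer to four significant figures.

Belt: ratio = 15/10 = 1.5; torque at shaft 2 = 3.9 × 1.5 × 0.92 = 5.382 kgf·cm.
Gear mesh: ratio = 148/19 = 7.7895; torque at the head-shaft = 5.382 × 7.7895 × 0.98 = 41.084 kgf·cm.

41.08 kgf·cm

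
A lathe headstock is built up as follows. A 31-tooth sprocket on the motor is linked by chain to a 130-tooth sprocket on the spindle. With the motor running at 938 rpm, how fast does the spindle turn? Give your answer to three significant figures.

the motor → the spindle (chain, 130/31): 938 ÷ 4.1935 = 223.68 rpm

224 rpm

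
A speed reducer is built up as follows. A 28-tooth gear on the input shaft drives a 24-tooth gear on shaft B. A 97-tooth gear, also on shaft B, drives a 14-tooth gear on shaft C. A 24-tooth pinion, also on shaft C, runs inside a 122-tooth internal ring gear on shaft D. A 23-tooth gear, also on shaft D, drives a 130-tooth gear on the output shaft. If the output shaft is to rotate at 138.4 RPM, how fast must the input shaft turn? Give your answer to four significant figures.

Overall ratio R = 0.85714 × 0.14433 × 5.0833 × 5.6522 = 3.5545.
Required input speed = output speed × R = 138.4 × 3.5545 = 491.94 RPM.

491.9 RPM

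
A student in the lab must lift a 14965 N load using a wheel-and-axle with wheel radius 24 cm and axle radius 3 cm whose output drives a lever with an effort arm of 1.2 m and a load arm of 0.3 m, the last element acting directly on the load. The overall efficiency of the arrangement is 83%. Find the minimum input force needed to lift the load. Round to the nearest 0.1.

563.4 N

Wheel-and-axle MA = R/r = 24/3 = 8.
Lever MA = effort arm / load arm = 1.2/0.3 = 4.
Combined ideal MA = 8 × 4 = 32.
Actual MA = 32 × 0.83 = 26.56.
Effort = load / actual MA = 14965 / 26.56 = 563.44 N.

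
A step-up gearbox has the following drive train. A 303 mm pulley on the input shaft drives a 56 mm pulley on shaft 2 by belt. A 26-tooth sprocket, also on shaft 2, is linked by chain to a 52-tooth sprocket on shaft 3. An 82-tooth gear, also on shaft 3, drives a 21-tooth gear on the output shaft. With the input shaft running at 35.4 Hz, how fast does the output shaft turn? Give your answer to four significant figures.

374.0 Hz

Belt: ratio = 56/303 = 0.18482, so shaft 2 turns at 35.4 / 0.18482 = 191.54 Hz.
Chain: ratio = 52/26 = 2, so shaft 3 turns at 191.54 / 2 = 95.77 Hz.
Gear mesh: ratio = 21/82 = 0.2561, so the output shaft turns at 95.77 / 0.2561 = 373.96 Hz.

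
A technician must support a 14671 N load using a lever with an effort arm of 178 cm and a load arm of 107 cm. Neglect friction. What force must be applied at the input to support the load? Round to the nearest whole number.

8819 N

Lever MA = effort arm / load arm = 178/107 = 1.6636.
Effort = load / MA = 14671 / 1.6636 = 8819.1 N.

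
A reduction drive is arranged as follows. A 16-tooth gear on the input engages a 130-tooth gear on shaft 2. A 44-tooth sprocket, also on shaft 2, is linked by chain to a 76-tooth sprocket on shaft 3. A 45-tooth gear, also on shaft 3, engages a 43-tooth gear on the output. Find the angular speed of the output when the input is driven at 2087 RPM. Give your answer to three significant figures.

Gear mesh: ratio = 130/16 = 8.125, so shaft 2 turns at 2087 / 8.125 = 256.86 RPM.
Chain: ratio = 76/44 = 1.7273, so shaft 3 turns at 256.86 / 1.7273 = 148.71 RPM.
Gear mesh: ratio = 43/45 = 0.95556, so the output turns at 148.71 / 0.95556 = 155.63 RPM.

156 RPM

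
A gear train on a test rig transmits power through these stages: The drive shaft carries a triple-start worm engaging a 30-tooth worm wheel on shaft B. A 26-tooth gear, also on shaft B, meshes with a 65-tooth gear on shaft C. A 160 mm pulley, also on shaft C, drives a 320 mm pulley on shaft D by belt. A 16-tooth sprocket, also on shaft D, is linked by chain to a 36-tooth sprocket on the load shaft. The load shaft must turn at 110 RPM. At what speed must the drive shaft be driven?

12375 RPM

Overall ratio R = 10 × 2.5 × 2 × 2.25 = 112.5.
Required input speed = output speed × R = 110 × 112.5 = 12375 RPM.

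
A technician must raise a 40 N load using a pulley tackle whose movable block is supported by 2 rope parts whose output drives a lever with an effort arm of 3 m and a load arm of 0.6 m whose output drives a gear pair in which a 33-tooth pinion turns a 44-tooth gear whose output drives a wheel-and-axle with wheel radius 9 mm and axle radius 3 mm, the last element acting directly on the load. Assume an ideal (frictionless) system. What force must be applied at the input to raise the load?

Block-and-tackle MA = number of supporting rope parts = 2.
Lever MA = effort arm / load arm = 3/0.6 = 5.
Gear pair MA = 44/33 = 1.3333.
Wheel-and-axle MA = R/r = 9/3 = 3.
Combined ideal MA = 2 × 5 × 1.3333 × 3 = 40.
Effort = load / MA = 40 / 40 = 1 N.

1 N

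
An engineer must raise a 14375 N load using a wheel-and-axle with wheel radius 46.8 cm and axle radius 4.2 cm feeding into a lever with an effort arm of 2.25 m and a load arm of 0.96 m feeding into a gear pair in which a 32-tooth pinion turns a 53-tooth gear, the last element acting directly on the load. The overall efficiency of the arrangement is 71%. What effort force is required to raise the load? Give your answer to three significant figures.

Wheel-and-axle MA = R/r = 46.8/4.2 = 11.143.
Lever MA = effort arm / load arm = 2.25/0.96 = 2.3438.
Gear pair MA = 53/32 = 1.6562.
Combined ideal MA = 11.143 × 2.3438 × 1.6562 = 43.255.
Actual MA = 43.255 × 0.71 = 30.711.
Effort = load / actual MA = 14375 / 30.711 = 468.08 N.

468 N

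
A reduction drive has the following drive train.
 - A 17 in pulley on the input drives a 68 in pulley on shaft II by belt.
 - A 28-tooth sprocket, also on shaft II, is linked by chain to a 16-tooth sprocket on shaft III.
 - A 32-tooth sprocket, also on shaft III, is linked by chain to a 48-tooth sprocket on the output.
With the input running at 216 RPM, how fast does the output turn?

63 RPM

Belt: ratio = 68/17 = 4, so shaft II turns at 216 / 4 = 54 RPM.
Chain: ratio = 16/28 = 0.57143, so shaft III turns at 54 / 0.57143 = 94.5 RPM.
Chain: ratio = 48/32 = 1.5, so the output turns at 94.5 / 1.5 = 63 RPM.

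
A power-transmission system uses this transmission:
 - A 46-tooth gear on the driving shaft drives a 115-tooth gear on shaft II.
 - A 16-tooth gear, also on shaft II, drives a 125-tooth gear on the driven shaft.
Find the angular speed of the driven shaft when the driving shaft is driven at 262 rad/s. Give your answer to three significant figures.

Gear mesh: ratio = 115/46 = 2.5, so shaft II turns at 262 / 2.5 = 104.8 rad/s.
Gear mesh: ratio = 125/16 = 7.8125, so the driven shaft turns at 104.8 / 7.8125 = 13.414 rad/s.

13.4 rad/s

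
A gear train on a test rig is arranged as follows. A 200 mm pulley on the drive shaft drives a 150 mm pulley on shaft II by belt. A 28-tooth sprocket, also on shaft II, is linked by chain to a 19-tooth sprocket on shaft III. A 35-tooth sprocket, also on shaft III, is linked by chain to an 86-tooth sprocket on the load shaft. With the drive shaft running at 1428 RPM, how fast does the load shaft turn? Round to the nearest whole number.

1142 RPM

Belt: ratio = 150/200 = 0.75, so shaft II turns at 1428 / 0.75 = 1904 RPM.
Chain: ratio = 19/28 = 0.67857, so shaft III turns at 1904 / 0.67857 = 2805.9 RPM.
Chain: ratio = 86/35 = 2.4571, so the load shaft turns at 2805.9 / 2.4571 = 1141.9 RPM.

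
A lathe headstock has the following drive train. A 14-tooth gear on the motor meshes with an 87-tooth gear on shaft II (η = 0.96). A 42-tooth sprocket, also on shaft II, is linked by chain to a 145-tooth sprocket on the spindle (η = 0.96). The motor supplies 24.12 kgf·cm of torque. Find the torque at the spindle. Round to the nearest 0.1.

476.9 kgf·cm

gear mesh 87/14 = 6.2143 → τ = 24.12·6.2143·0.96 = 143.89 kgf·cm
chain 145/42 = 3.4524 → τ = 143.89·3.4524·0.96 = 476.9 kgf·cm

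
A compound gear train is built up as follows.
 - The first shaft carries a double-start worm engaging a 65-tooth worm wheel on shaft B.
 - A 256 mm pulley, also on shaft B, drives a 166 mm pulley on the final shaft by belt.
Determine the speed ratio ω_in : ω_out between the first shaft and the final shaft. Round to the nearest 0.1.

21.1

Each stage contributes driven/driver: worm 65/2 = 32.5, belt 166/256 = 0.64844.
Overall: 32.5 × 0.64844 = 21.074.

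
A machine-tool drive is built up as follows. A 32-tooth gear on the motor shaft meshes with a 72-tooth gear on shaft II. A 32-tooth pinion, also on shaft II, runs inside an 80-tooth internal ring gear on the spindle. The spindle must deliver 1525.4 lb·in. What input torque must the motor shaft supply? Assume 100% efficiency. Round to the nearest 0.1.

271.2 lb·in

Overall ratio R = 2.25 × 2.5 = 5.625.
Input torque = output torque / R = 1525.4 / 5.625 = 271.18 lb·in.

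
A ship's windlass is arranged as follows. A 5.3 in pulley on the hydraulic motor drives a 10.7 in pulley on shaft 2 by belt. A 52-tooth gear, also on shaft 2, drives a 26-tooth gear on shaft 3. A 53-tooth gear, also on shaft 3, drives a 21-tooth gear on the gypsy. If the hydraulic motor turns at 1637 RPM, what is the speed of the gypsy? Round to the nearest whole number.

the hydraulic motor → shaft 2 (belt, 10.7/5.3): 1637 ÷ 2.0189 = 810.85 RPM
shaft 2 → shaft 3 (gear mesh, 26/52): 810.85 ÷ 0.5 = 1621.7 RPM
shaft 3 → the gypsy (gear mesh, 21/53): 1621.7 ÷ 0.39623 = 4092.9 RPM

4093 RPM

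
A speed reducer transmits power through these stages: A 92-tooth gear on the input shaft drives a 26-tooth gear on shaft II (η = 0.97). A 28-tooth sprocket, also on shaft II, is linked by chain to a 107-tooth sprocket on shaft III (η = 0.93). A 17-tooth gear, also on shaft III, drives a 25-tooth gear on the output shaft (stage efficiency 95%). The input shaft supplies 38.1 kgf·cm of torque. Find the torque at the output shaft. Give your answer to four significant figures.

gear mesh 26/92 = 0.28261 → τ = 38.1·0.28261·0.97 = 10.444 kgf·cm
chain 107/28 = 3.8214 → τ = 10.444·3.8214·0.93 = 37.119 kgf·cm
gear mesh 25/17 = 1.4706 → τ = 37.119·1.4706·0.95 = 51.857 kgf·cm

51.86 kgf·cm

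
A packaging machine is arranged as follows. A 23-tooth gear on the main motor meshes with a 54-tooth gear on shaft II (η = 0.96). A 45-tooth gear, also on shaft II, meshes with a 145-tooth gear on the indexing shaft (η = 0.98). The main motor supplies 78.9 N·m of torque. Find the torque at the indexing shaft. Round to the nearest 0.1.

After the gear mesh (54/23): 78.9 × 2.3478 × 0.96 = 177.83 N·m
After the gear mesh (145/45): 177.83 × 3.2222 × 0.98 = 561.56 N·m

561.6 N·m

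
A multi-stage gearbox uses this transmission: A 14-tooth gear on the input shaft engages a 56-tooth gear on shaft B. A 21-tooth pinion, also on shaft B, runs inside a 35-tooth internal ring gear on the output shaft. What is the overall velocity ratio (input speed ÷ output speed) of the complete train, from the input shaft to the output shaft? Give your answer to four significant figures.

Each stage contributes driven/driver: gear mesh 56/14 = 4, internal gear 35/21 = 1.6667.
Overall: 4 × 1.6667 = 6.6667.

6.667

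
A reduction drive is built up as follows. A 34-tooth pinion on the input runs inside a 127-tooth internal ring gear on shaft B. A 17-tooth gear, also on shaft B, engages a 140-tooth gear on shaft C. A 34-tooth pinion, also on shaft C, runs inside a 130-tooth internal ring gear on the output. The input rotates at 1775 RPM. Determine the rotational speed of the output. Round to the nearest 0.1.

Internal gear: ratio = 127/34 = 3.7353, so shaft B turns at 1775 / 3.7353 = 475.2 RPM.
Gear mesh: ratio = 140/17 = 8.2353, so shaft C turns at 475.2 / 8.2353 = 57.702 RPM.
Internal gear: ratio = 130/34 = 3.8235, so the output turns at 57.702 / 3.8235 = 15.091 RPM.

15.1 RPM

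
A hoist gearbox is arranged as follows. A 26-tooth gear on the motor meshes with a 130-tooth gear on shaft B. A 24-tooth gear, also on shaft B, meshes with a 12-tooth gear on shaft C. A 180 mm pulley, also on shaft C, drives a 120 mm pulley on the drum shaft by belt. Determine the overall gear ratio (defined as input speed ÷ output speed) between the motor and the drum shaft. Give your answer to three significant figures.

1.67

Each stage contributes driven/driver: gear mesh 130/26 = 5, gear mesh 12/24 = 0.5, belt 120/180 = 0.66667.
Overall: 5 × 0.5 × 0.66667 = 1.6667.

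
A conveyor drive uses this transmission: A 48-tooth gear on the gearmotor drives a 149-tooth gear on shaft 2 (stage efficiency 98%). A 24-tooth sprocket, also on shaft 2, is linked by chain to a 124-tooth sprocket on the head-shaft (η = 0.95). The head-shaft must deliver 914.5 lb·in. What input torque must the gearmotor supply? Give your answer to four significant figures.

61.25 lb·in

Overall ratio R = 3.1042 × 5.1667 = 16.038; overall efficiency η = 0.98 × 0.95 = 0.9310.
Input torque = output torque / (R × η) = 914.5 / (16.038 × 0.9310) = 61.246 lb·in.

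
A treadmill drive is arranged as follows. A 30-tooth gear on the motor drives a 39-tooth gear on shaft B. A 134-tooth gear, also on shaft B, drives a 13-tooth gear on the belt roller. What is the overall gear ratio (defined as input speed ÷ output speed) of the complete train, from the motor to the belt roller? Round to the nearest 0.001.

Each stage contributes driven/driver: gear mesh 39/30 = 1.3, gear mesh 13/134 = 0.097015.
Overall: 1.3 × 0.097015 = 0.12612.

0.126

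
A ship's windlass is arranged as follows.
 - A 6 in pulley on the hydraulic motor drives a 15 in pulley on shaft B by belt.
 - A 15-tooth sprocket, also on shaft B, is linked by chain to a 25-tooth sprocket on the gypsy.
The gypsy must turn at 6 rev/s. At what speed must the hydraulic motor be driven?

Overall ratio R = 2.5 × 1.6667 = 4.1667.
Required input speed = output speed × R = 6 × 4.1667 = 25 rev/s.

25 rev/s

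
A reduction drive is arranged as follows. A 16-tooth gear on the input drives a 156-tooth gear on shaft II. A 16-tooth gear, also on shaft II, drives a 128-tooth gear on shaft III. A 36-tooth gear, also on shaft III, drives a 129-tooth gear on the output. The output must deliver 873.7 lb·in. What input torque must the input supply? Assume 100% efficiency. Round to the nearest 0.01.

3.13 lb·in

Overall ratio R = 9.75 × 8 × 3.5833 = 279.5.
Input torque = output torque / R = 873.7 / 279.5 = 3.1259 lb·in.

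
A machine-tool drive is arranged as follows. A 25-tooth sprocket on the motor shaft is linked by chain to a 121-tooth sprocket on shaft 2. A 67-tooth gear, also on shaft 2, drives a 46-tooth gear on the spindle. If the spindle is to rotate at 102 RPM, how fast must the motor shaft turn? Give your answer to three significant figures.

Overall ratio R = 4.84 × 0.68657 = 3.323.
Required input speed = output speed × R = 102 × 3.323 = 338.94 RPM.

339 RPM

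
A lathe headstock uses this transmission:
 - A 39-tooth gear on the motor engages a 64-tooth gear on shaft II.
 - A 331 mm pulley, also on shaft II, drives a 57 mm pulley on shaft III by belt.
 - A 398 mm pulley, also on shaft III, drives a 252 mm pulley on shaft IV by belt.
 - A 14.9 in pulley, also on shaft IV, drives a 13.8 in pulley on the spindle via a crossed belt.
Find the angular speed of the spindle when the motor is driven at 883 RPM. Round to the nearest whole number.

5328 RPM

gear mesh 64/39 = 1.641 → 883/1.641 = 538.08 RPM
belt 57/331 = 0.17221 → 538.08/0.17221 = 3124.6 RPM
belt 252/398 = 0.63317 → 3124.6/0.63317 = 4934.9 RPM
belt 13.8/14.9 = 0.92617 → 4934.9/0.92617 = 5328.3 RPM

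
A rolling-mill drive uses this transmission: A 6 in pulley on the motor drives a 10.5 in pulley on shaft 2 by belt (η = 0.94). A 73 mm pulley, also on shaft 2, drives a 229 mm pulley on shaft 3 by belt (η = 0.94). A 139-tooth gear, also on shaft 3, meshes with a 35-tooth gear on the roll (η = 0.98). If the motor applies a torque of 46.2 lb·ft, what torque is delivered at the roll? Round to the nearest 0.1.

Belt: ratio = 10.5/6 = 1.75; torque at shaft 2 = 46.2 × 1.75 × 0.94 = 75.999 lb·ft.
Belt: ratio = 229/73 = 3.137; torque at shaft 3 = 75.999 × 3.137 × 0.94 = 224.1 lb·ft.
Gear mesh: ratio = 35/139 = 0.2518; torque at the roll = 224.1 × 0.2518 × 0.98 = 55.3 lb·ft.

55.3 lb·ft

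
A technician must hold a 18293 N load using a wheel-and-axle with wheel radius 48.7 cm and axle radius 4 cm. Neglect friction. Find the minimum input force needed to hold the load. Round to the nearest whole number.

1503 N

Wheel-and-axle MA = R/r = 48.7/4 = 12.175.
Effort = load / MA = 18293 / 12.175 = 1502.5 N.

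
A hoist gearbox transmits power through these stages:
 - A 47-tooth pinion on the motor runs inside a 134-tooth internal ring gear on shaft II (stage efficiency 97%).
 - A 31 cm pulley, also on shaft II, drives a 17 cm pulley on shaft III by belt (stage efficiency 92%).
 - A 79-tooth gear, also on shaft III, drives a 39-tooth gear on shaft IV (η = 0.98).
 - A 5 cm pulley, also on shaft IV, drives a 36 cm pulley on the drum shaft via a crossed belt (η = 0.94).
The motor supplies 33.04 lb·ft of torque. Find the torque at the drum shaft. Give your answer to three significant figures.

After the internal gear (134/47): 33.04 × 2.8511 × 0.97 = 91.373 lb·ft
After the belt (17/31): 91.373 × 0.54839 × 0.92 = 46.099 lb·ft
After the gear mesh (39/79): 46.099 × 0.49367 × 0.98 = 22.303 lb·ft
After the belt (36/5): 22.303 × 7.2 × 0.94 = 150.94 lb·ft

151 lb·ft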